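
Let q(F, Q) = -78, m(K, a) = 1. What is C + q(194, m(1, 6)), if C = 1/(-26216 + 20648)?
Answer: -434305/5568 ≈ -78.000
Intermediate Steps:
C = -1/5568 (C = 1/(-5568) = -1/5568 ≈ -0.00017960)
C + q(194, m(1, 6)) = -1/5568 - 78 = -434305/5568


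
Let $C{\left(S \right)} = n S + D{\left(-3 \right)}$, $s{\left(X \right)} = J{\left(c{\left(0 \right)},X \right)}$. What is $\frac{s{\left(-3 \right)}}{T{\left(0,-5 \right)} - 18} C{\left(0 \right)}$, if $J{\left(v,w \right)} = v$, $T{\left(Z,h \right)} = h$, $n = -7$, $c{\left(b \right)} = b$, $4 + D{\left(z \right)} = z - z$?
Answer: $0$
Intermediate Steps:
$D{\left(z \right)} = -4$ ($D{\left(z \right)} = -4 + \left(z - z\right) = -4 + 0 = -4$)
$s{\left(X \right)} = 0$
$C{\left(S \right)} = -4 - 7 S$ ($C{\left(S \right)} = - 7 S - 4 = -4 - 7 S$)
$\frac{s{\left(-3 \right)}}{T{\left(0,-5 \right)} - 18} C{\left(0 \right)} = \frac{1}{-5 - 18} \cdot 0 \left(-4 - 0\right) = \frac{1}{-23} \cdot 0 \left(-4 + 0\right) = \left(- \frac{1}{23}\right) 0 \left(-4\right) = 0 \left(-4\right) = 0$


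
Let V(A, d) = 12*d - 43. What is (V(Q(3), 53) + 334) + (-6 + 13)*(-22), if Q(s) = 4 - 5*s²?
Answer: 773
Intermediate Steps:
V(A, d) = -43 + 12*d
(V(Q(3), 53) + 334) + (-6 + 13)*(-22) = ((-43 + 12*53) + 334) + (-6 + 13)*(-22) = ((-43 + 636) + 334) + 7*(-22) = (593 + 334) - 154 = 927 - 154 = 773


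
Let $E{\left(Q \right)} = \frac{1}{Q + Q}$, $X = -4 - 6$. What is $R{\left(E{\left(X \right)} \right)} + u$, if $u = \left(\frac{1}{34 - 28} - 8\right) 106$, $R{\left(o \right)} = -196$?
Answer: $- \frac{3079}{3} \approx -1026.3$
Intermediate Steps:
$X = -10$
$E{\left(Q \right)} = \frac{1}{2 Q}$
$u = - \frac{2491}{3}$ ($u = \left(\frac{1}{6} - 8\right) 106 = \left(- \frac{47}{6}\right) 106 = - \frac{2491}{3} \approx -830.33$)
$R{\left(E{\left(X \right)} \right)} + u = -196 - \frac{2491}{3} = - \frac{3079}{3}$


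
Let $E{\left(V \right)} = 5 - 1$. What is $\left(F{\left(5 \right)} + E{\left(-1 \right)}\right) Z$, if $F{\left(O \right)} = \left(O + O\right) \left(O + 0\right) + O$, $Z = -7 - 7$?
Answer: $-826$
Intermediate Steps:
$Z = -14$ ($Z = -7 - 7 = -14$)
$F{\left(O \right)} = O + 2 O^{2}$ ($F{\left(O \right)} = 2 O O + O = 2 O^{2} + O = O + 2 O^{2}$)
$E{\left(V \right)} = 4$ ($E{\left(V \right)} = 5 - 1 = 4$)
$\left(F{\left(5 \right)} + E{\left(-1 \right)}\right) Z = \left(5 \left(1 + 2 \cdot 5\right) + 4\right) \left(-14\right) = \left(5 \left(1 + 10\right) + 4\right) \left(-14\right) = \left(5 \cdot 11 + 4\right) \left(-14\right) = \left(55 + 4\right) \left(-14\right) = 59 \left(-14\right) = -826$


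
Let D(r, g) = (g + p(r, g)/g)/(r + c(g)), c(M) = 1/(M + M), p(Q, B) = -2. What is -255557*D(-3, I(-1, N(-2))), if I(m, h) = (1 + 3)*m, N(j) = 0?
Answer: -7155596/25 ≈ -2.8622e+5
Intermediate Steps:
c(M) = 1/(2*M)
I(m, h) = 4*m
D(r, g) = (g - 2/g)/(r + 1/(2*g))
-255557*D(-3, I(-1, N(-2))) = -511114*(-2 + (4*(-1))²)/(1 + 2*(4*(-1))*(-3)) = -511114*(-2 + (-4)²)/(1 + 2*(-4)*(-3)) = -511114*(-2 + 16)/(1 + 24) = -511114*14/25 = -255557*28/25 = -7155596/25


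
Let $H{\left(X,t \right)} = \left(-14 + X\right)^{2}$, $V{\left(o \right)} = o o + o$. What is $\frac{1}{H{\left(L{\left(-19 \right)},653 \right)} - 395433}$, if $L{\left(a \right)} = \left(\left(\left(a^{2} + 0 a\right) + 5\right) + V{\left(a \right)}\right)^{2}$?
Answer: $\frac{1}{251251167067} \approx 3.9801 \cdot 10^{-12}$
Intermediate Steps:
$V{\left(o \right)} = o + o^{2}$ ($V{\left(o \right)} = o^{2} + o = o + o^{2}$)
$L{\left(a \right)} = \left(5 + a^{2} + a \left(1 + a\right)\right)^{2}$ ($L{\left(a \right)} = \left(\left(\left(a^{2} + 0 a\right) + 5\right) + a \left(1 + a\right)\right)^{2} = \left(\left(\left(a^{2} + 0\right) + 5\right) + a \left(1 + a\right)\right)^{2} = \left(\left(a^{2} + 5\right) + a \left(1 + a\right)\right)^{2} = \left(\left(5 + a^{2}\right) + a \left(1 + a\right)\right)^{2} = \left(5 + a^{2} + a \left(1 + a\right)\right)^{2}$)
$\frac{1}{H{\left(L{\left(-19 \right)},653 \right)} - 395433} = \frac{1}{\left(-14 + \left(5 - 19 + 2 \left(-19\right)^{2}\right)^{2}\right)^{2} - 395433} = \frac{1}{\left(-14 + \left(5 - 19 + 2 \cdot 361\right)^{2}\right)^{2} - 395433} = \frac{1}{\left(-14 + \left(5 - 19 + 722\right)^{2}\right)^{2} - 395433} = \frac{1}{\left(-14 + 708^{2}\right)^{2} - 395433} = \frac{1}{\left(-14 + 501264\right)^{2} - 395433} = \frac{1}{501250^{2} - 395433} = \frac{1}{251251562500 - 395433} = \frac{1}{251251167067}$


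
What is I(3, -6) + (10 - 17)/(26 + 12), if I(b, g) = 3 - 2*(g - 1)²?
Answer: -3617/38 ≈ -95.184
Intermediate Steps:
I(b, g) = 3 - 2*(-1 + g)²
I(3, -6) + (10 - 17)/(26 + 12) = (3 - 2*(-1 - 6)²) + (10 - 17)/(26 + 12) = (3 - 2*(-7)²) - 7/38 = (3 - 2*49) - 7*1/38 = (3 - 98) - 7/38 = -95 - 7/38 = -3617/38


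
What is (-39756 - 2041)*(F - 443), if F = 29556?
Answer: -1216836061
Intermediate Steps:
(-39756 - 2041)*(F - 443) = (-39756 - 2041)*(29556 - 443) = -41797*29113 = -1216836061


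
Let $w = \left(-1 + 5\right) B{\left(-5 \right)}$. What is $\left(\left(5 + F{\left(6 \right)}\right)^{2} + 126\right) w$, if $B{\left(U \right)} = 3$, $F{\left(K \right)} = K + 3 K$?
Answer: $11604$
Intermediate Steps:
$F{\left(K \right)} = 4 K$
$w = 12$ ($w = \left(-1 + 5\right) 3 = 4 \cdot 3 = 12$)
$\left(\left(5 + F{\left(6 \right)}\right)^{2} + 126\right) w = \left(\left(5 + 4 \cdot 6\right)^{2} + 126\right) 12 = \left(\left(5 + 24\right)^{2} + 126\right) 12 = \left(29^{2} + 126\right) 12 = \left(841 + 126\right) 12 = 967 \cdot 12 = 11604$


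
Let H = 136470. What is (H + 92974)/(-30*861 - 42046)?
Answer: -57361/16969 ≈ -3.3803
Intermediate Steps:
(H + 92974)/(-30*861 - 42046) = (136470 + 92974)/(-30*861 - 42046) = 229444/(-25830 - 42046) = 229444/(-67876) = 229444*(-1/67876) = -57361/16969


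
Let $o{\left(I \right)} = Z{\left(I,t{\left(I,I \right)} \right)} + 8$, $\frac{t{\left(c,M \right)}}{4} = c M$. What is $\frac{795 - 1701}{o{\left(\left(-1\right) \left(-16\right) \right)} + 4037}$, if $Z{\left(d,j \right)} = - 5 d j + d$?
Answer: $\frac{302}{25953} \approx 0.011636$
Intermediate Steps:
$t{\left(c,M \right)} = 4 M c$ ($t{\left(c,M \right)} = 4 c M = 4 M c$)
$Z{\left(d,j \right)} = d - 5 d j$ ($Z{\left(d,j \right)} = - 5 d j + d = d - 5 d j$)
$o{\left(I \right)} = 8 + I \left(1 - 20 I^{2}\right)$ ($o{\left(I \right)} = I \left(1 - 5 \cdot 4 I I\right) + 8 = I \left(1 - 5 \cdot 4 I^{2}\right) + 8 = I \left(1 - 20 I^{2}\right) + 8 = 8 + I \left(1 - 20 I^{2}\right)$)
$\frac{795 - 1701}{o{\left(\left(-1\right) \left(-16\right) \right)} + 4037} = \frac{795 - 1701}{\left(8 - -16 - 20 \left(\left(-1\right) \left(-16\right)\right)^{3}\right) + 4037} = - \frac{906}{\left(8 + 16 - 20 \cdot 16^{3}\right) + 4037} = - \frac{906}{\left(8 + 16 - 81920\right) + 4037} = - \frac{906}{-81896 + 4037} = - \frac{906}{-77859} = \left(-906\right) \left(- \frac{1}{77859}\right) = \frac{302}{25953}$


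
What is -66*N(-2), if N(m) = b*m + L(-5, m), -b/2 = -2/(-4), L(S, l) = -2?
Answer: 0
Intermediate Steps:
b = -1 (b = -(-4)/(-4) = -(-4)*(-1)/4 = -2*1/2 = -1)
N(m) = -2 - m (N(m) = -m - 2 = -2 - m)
-66*N(-2) = -66*(-2 - 1*(-2)) = -66*(-2 + 2) = -66*0 = 0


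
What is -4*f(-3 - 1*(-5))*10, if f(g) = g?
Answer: -80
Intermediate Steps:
-4*f(-3 - 1*(-5))*10 = -4*(-3 - 1*(-5))*10 = -4*(-3 + 5)*10 = -4*2*10 = -8*10 = -80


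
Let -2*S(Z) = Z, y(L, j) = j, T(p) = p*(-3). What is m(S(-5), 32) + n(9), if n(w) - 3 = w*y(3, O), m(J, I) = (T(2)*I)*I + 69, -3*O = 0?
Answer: -6072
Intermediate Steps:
O = 0 (O = -1/3*0 = 0)
T(p) = -3*p
S(Z) = -Z/2
m(J, I) = 69 - 6*I**2 (m(J, I) = ((-3*2)*I)*I + 69 = (-6*I)*I + 69 = -6*I**2 + 69 = 69 - 6*I**2)
n(w) = 3 (n(w) = 3 + w*0 = 3 + 0 = 3)
m(S(-5), 32) + n(9) = (69 - 6*32**2) + 3 = (69 - 6*1024) + 3 = (69 - 6144) + 3 = -6075 + 3 = -6072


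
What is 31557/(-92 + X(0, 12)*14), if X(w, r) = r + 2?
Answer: 31557/104 ≈ 303.43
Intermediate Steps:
X(w, r) = 2 + r
31557/(-92 + X(0, 12)*14) = 31557/(-92 + (2 + 12)*14) = 31557/(-92 + 14*14) = 31557/(-92 + 196) = 31557/104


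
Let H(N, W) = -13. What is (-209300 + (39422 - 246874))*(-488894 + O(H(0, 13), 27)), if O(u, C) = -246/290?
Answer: 29543446342256/145 ≈ 2.0375e+11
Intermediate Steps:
O(u, C) = -123/145 (O(u, C) = -246*1/290 = -123/145)
(-209300 + (39422 - 246874))*(-488894 + O(H(0, 13), 27)) = (-209300 + (39422 - 246874))*(-488894 - 123/145) = (-209300 - 207452)*(-70889753/145) = -416752*(-70889753/145) = 29543446342256/145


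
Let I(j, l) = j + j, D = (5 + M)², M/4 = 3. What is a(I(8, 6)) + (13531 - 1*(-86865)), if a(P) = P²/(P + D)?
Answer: 30621036/305 ≈ 1.0040e+5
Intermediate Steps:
M = 12 (M = 4*3 = 12)
D = 289 (D = (5 + 12)² = 17² = 289)
I(j, l) = 2*j
a(P) = P²/(289 + P) (a(P) = P²/(P + 289) = P²/(289 + P))
a(I(8, 6)) + (13531 - 1*(-86865)) = (2*8)²/(289 + 2*8) + (13531 - 1*(-86865)) = 16²/(289 + 16) + (13531 + 86865) = 256/305 + 100396 = 30621036/305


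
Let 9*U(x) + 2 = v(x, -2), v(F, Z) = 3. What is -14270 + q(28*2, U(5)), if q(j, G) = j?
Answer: -14214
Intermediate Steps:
U(x) = 1/9 (U(x) = -2/9 + (1/9)*3 = -2/9 + 1/3 = 1/9)
-14270 + q(28*2, U(5)) = -14270 + 28*2 = -14270 + 56 = -14214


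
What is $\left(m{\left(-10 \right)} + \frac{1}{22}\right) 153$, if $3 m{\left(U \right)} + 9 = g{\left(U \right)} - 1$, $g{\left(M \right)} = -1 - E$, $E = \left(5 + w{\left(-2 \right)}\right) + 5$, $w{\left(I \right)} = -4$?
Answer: $- \frac{18921}{22} \approx -860.04$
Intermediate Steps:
$E = 6$ ($E = \left(5 - 4\right) + 5 = 1 + 5 = 6$)
$g{\left(M \right)} = -7$ ($g{\left(M \right)} = -1 - 6 = -7$)
$m{\left(U \right)} = - \frac{17}{3}$ ($m{\left(U \right)} = -3 + \frac{-7 - 1}{3} = -3 + \frac{1}{3} \left(-8\right) = -3 - \frac{8}{3} = - \frac{17}{3}$)
$\left(m{\left(-10 \right)} + \frac{1}{22}\right) 153 = \left(- \frac{17}{3} + \frac{1}{22}\right) 153 = \left(- \frac{371}{66}\right) 153 = - \frac{18921}{22}$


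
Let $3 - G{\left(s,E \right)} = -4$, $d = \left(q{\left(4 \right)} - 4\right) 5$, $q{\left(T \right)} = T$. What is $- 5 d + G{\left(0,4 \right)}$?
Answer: $7$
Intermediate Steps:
$d = 0$ ($d = \left(4 - 4\right) 5 = 0 \cdot 5 = 0$)
$G{\left(s,E \right)} = 7$ ($G{\left(s,E \right)} = 3 - -4 = 3 + 4 = 7$)
$- 5 d + G{\left(0,4 \right)} = \left(-5\right) 0 + 7 = 0 + 7 = 7$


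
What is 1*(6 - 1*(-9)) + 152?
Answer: 167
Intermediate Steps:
1*(6 - 1*(-9)) + 152 = 1*(6 + 9) + 152 = 1*15 + 152 = 15 + 152 = 167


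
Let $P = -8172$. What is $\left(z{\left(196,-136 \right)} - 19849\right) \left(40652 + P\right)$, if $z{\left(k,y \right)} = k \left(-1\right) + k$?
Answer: $-644695520$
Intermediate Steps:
$z{\left(k,y \right)} = 0$ ($z{\left(k,y \right)} = - k + k = 0$)
$\left(z{\left(196,-136 \right)} - 19849\right) \left(40652 + P\right) = \left(0 - 19849\right) \left(40652 - 8172\right) = \left(-19849\right) 32480 = -644695520$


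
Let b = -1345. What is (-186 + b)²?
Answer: 2343961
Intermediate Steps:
(-186 + b)² = (-186 - 1345)² = (-1531)² = 2343961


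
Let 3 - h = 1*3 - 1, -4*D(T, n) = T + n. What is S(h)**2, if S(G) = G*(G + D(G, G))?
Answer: 1/4 ≈ 0.25000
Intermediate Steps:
D(T, n) = -T/4 - n/4 (D(T, n) = -(T + n)/4 = -T/4 - n/4)
h = 1 (h = 3 - (1*3 - 1) = 3 - (3 - 1) = 3 - 1*2 = 3 - 2 = 1)
S(G) = G**2/2 (S(G) = G*(G + (-G/4 - G/4)) = G*(G - G/2) = G*(G/2) = G**2/2)
S(h)**2 = ((1/2)*1**2)**2 = ((1/2)*1)**2 = (1/2)**2 = 1/4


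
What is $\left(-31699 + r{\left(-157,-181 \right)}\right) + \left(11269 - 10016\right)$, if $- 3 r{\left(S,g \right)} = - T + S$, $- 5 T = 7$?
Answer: $- \frac{455912}{15} \approx -30394.0$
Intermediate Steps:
$T = - \frac{7}{5}$ ($T = \left(- \frac{1}{5}\right) 7 = - \frac{7}{5} \approx -1.4$)
$r{\left(S,g \right)} = - \frac{7}{15} - \frac{S}{3}$ ($r{\left(S,g \right)} = - \frac{\left(-1\right) \left(- \frac{7}{5}\right) + S}{3} = - \frac{\frac{7}{5} + S}{3} = - \frac{7}{15} - \frac{S}{3}$)
$\left(-31699 + r{\left(-157,-181 \right)}\right) + \left(11269 - 10016\right) = \left(-31699 - - \frac{778}{15}\right) + \left(11269 - 10016\right) = \left(-31699 + \left(- \frac{7}{15} + \frac{157}{3}\right)\right) + 1253 = \left(-31699 + \frac{778}{15}\right) + 1253 = - \frac{474707}{15} + 1253 = - \frac{455912}{15}$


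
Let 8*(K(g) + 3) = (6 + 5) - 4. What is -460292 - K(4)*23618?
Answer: -1640415/4 ≈ -4.1010e+5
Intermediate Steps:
K(g) = -17/8 (K(g) = -3 + ((6 + 5) - 4)/8 = -3 + (11 - 4)/8 = -3 + (⅛)*7 = -3 + 7/8 = -17/8)
-460292 - K(4)*23618 = -460292 - (-17)*23618/8 = -460292 - 1*(-200753/4) = -460292 + 200753/4 = -1640415/4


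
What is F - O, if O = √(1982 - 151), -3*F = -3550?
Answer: 3550/3 - √1831 ≈ 1140.5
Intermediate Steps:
F = 3550/3 (F = -⅓*(-3550) = 3550/3 ≈ 1183.3)
O = √1831 ≈ 42.790
F - O = 3550/3 - √1831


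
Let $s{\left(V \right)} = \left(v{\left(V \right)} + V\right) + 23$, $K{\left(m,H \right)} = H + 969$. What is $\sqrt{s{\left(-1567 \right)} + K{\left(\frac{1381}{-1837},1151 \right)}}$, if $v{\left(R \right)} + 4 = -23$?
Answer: $3 \sqrt{61} \approx 23.431$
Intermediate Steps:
$v{\left(R \right)} = -27$ ($v{\left(R \right)} = -4 - 23 = -27$)
$K{\left(m,H \right)} = 969 + H$
$s{\left(V \right)} = -4 + V$ ($s{\left(V \right)} = \left(-27 + V\right) + 23 = -4 + V$)
$\sqrt{s{\left(-1567 \right)} + K{\left(\frac{1381}{-1837},1151 \right)}} = \sqrt{\left(-4 - 1567\right) + \left(969 + 1151\right)} = \sqrt{-1571 + 2120} = \sqrt{549} = 3 \sqrt{61}$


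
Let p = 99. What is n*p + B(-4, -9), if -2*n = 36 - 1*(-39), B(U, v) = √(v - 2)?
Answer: -7425/2 + I*√11 ≈ -3712.5 + 3.3166*I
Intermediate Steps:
B(U, v) = √(-2 + v)
n = -75/2 (n = -(36 - 1*(-39))/2 = -(36 + 39)/2 = -½*75 = -75/2 ≈ -37.500)
n*p + B(-4, -9) = -75/2*99 + √(-2 - 9) = -7425/2 + √(-11) = -7425/2 + I*√11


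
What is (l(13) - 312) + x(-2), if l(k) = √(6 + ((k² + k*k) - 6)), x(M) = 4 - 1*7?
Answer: -315 + 13*√2 ≈ -296.62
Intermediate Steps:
x(M) = -3 (x(M) = 4 - 7 = -3)
l(k) = √2*√(k²) (l(k) = √(6 + ((k² + k²) - 6)) = √(6 + (2*k² - 6)) = √(6 + (-6 + 2*k²)) = √(2*k²) = √2*√(k²))
(l(13) - 312) + x(-2) = (√2*√(13²) - 312) - 3 = (√2*√169 - 312) - 3 = (√2*13 - 312) - 3 = (13*√2 - 312) - 3 = (-312 + 13*√2) - 3 = -315 + 13*√2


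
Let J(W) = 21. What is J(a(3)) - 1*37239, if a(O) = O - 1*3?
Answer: -37218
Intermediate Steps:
a(O) = -3 + O (a(O) = O - 3 = -3 + O)
J(a(3)) - 1*37239 = 21 - 1*37239 = 21 - 37239 = -37218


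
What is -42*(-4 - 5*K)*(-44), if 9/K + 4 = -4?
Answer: 3003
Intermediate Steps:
K = -9/8 (K = 9/(-4 - 4) = 9/(-8) = 9*(-1/8) = -9/8 ≈ -1.1250)
-42*(-4 - 5*K)*(-44) = -42*(-4 - 5*(-9/8))*(-44) = -42*(-4 + 45/8)*(-44) = -42*13/8*(-44) = -273/4*(-44) = 3003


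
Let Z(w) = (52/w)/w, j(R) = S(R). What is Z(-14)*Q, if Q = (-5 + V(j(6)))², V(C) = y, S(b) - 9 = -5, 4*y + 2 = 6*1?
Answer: 208/49 ≈ 4.2449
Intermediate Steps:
y = 1 (y = -½ + (6*1)/4 = -½ + (¼)*6 = -½ + 3/2 = 1)
S(b) = 4 (S(b) = 9 - 5 = 4)
j(R) = 4
V(C) = 1
Q = 16 (Q = (-5 + 1)² = (-4)² = 16)
Z(w) = 52/w²
Z(-14)*Q = (52/(-14)²)*16 = (52*(1/196))*16 = (13/49)*16 = 208/49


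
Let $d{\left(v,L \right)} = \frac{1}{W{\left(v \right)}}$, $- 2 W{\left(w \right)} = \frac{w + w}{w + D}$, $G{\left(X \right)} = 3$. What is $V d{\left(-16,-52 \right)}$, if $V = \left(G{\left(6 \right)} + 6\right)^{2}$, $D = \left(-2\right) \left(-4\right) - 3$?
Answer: $- \frac{891}{16} \approx -55.688$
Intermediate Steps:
$D = 5$ ($D = 8 - 3 = 5$)
$V = 81$ ($V = \left(3 + 6\right)^{2} = 9^{2} = 81$)
$W{\left(w \right)} = - \frac{w}{5 + w}$ ($W{\left(w \right)} = - \frac{\left(w + w\right) \frac{1}{w + 5}}{2} = - \frac{2 w \frac{1}{5 + w}}{2} = - \frac{w}{5 + w}$)
$d{\left(v,L \right)} = - \frac{5 + v}{v}$ ($d{\left(v,L \right)} = \frac{1}{\left(-1\right) v \frac{1}{5 + v}} = - \frac{5 + v}{v}$)
$V d{\left(-16,-52 \right)} = 81 \frac{-5 - -16}{-16} = 81 \left(- \frac{-5 + 16}{16}\right) = 81 \left(\left(- \frac{1}{16}\right) 11\right) = 81 \left(- \frac{11}{16}\right) = - \frac{891}{16}$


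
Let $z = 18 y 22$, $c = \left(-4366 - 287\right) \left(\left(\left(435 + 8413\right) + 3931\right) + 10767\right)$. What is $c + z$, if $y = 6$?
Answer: $-109557162$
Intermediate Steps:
$c = -109559538$ ($c = - 4653 \left(\left(8848 + 3931\right) + 10767\right) = - 4653 \left(12779 + 10767\right) = \left(-4653\right) 23546 = -109559538$)
$z = 2376$ ($z = 18 \cdot 6 \cdot 22 = 108 \cdot 22 = 2376$)
$c + z = -109559538 + 2376 = -109557162$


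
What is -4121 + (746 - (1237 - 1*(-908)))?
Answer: -5520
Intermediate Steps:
-4121 + (746 - (1237 - 1*(-908))) = -4121 + (746 - (1237 + 908)) = -4121 + (746 - 1*2145) = -4121 + (746 - 2145) = -4121 - 1399 = -5520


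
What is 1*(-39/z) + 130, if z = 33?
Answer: 1417/11 ≈ 128.82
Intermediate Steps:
1*(-39/z) + 130 = 1*(-39/33) + 130 = 1*(-39*1/33) + 130 = 1*(-13/11) + 130 = -13/11 + 130 = 1417/11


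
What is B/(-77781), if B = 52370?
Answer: -52370/77781 ≈ -0.67330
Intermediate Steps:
B/(-77781) = 52370/(-77781) = 52370*(-1/77781) = -52370/77781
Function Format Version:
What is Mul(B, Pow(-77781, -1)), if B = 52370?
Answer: Rational(-52370, 77781) ≈ -0.67330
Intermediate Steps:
Mul(B, Pow(-77781, -1)) = Mul(52370, Pow(-77781, -1)) = Mul(52370, Rational(-1, 77781)) = Rational(-52370, 77781)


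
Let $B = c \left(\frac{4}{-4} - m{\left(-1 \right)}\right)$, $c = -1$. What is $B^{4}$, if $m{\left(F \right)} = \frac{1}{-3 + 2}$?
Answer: $0$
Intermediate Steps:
$m{\left(F \right)} = -1$ ($m{\left(F \right)} = \frac{1}{-1} = -1$)
$B = 0$ ($B = - (\frac{4}{-4} - -1) = - (4 \left(- \frac{1}{4}\right) + 1) = - (-1 + 1) = \left(-1\right) 0 = 0$)
$B^{4} = 0^{4} = 0$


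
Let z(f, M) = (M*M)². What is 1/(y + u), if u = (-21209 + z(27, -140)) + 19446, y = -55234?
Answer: 1/384103003 ≈ 2.6035e-9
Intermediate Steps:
z(f, M) = M⁴ (z(f, M) = (M²)² = M⁴)
u = 384158237 (u = (-21209 + (-140)⁴) + 19446 = (-21209 + 384160000) + 19446 = 384138791 + 19446 = 384158237)
1/(y + u) = 1/(-55234 + 384158237) = 1/384103003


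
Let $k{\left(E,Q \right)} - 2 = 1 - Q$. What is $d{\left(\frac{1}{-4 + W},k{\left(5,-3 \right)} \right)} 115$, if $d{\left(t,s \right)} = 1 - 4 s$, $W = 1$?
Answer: $-2645$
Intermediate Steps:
$k{\left(E,Q \right)} = 3 - Q$ ($k{\left(E,Q \right)} = 2 - \left(-1 + Q\right) = 3 - Q$)
$d{\left(\frac{1}{-4 + W},k{\left(5,-3 \right)} \right)} 115 = \left(1 - 4 \left(3 - -3\right)\right) 115 = \left(1 - 4 \left(3 + 3\right)\right) 115 = \left(1 - 24\right) 115 = \left(-23\right) 115 = -2645$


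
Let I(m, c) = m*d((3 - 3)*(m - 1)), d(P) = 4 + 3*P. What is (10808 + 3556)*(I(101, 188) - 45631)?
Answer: -649640628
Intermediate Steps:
I(m, c) = 4*m (I(m, c) = m*(4 + 3*((3 - 3)*(m - 1))) = m*(4 + 3*(0*(-1 + m))) = m*(4 + 3*0) = m*(4 + 0) = m*4 = 4*m)
(10808 + 3556)*(I(101, 188) - 45631) = (10808 + 3556)*(4*101 - 45631) = 14364*(404 - 45631) = 14364*(-45227) = -649640628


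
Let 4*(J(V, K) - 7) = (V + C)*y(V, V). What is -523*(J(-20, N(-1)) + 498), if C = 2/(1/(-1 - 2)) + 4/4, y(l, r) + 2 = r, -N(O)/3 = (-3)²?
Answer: -672055/2 ≈ -3.3603e+5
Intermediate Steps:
N(O) = -27 (N(O) = -3*(-3)² = -3*9 = -27)
y(l, r) = -2 + r
C = -5 (C = 2/(1/(-3)) + 4*(¼) = 2/(-⅓) + 1 = 2*(-3) + 1 = -6 + 1 = -5)
J(V, K) = 7 + (-5 + V)*(-2 + V)/4 (J(V, K) = 7 + ((V - 5)*(-2 + V))/4 = 7 + ((-5 + V)*(-2 + V))/4 = 7 + (-5 + V)*(-2 + V)/4)
-523*(J(-20, N(-1)) + 498) = -523*((19/2 - 7/4*(-20) + (¼)*(-20)²) + 498) = -523*((19/2 + 35 + (¼)*400) + 498) = -523*((19/2 + 35 + 100) + 498) = -523*(289/2 + 498) = -523*1285/2 = -672055/2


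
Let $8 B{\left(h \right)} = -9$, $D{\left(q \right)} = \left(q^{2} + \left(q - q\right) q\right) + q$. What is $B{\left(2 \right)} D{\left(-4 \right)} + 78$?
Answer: $\frac{129}{2} \approx 64.5$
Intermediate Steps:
$D{\left(q \right)} = q + q^{2}$ ($D{\left(q \right)} = \left(q^{2} + 0 q\right) + q = \left(q^{2} + 0\right) + q = q^{2} + q = q + q^{2}$)
$B{\left(h \right)} = - \frac{9}{8}$ ($B{\left(h \right)} = \frac{1}{8} \left(-9\right) = - \frac{9}{8}$)
$B{\left(2 \right)} D{\left(-4 \right)} + 78 = - \frac{9 \left(- 4 \left(1 - 4\right)\right)}{8} + 78 = - \frac{9 \left(\left(-4\right) \left(-3\right)\right)}{8} + 78 = \left(- \frac{9}{8}\right) 12 + 78 = - \frac{27}{2} + 78 = \frac{129}{2}$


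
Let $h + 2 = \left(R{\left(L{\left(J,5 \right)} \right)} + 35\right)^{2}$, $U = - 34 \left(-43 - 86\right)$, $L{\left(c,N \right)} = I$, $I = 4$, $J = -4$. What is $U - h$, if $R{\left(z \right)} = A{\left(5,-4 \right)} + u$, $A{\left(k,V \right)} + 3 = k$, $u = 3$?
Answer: $2788$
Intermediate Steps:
$A{\left(k,V \right)} = -3 + k$
$L{\left(c,N \right)} = 4$
$R{\left(z \right)} = 5$ ($R{\left(z \right)} = \left(-3 + 5\right) + 3 = 2 + 3 = 5$)
$U = 4386$ ($U = \left(-34\right) \left(-129\right) = 4386$)
$h = 1598$ ($h = -2 + \left(5 + 35\right)^{2} = -2 + 40^{2} = -2 + 1600 = 1598$)
$U - h = 4386 - 1598 = 2788$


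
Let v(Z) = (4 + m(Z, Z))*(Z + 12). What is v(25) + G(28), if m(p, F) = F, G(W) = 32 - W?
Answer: 1077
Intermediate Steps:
v(Z) = (4 + Z)*(12 + Z) (v(Z) = (4 + Z)*(Z + 12) = (4 + Z)*(12 + Z))
v(25) + G(28) = (48 + 25**2 + 16*25) + (32 - 1*28) = (48 + 625 + 400) + (32 - 28) = 1073 + 4 = 1077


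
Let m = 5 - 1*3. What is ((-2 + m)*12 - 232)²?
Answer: 53824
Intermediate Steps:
m = 2 (m = 5 - 3 = 2)
((-2 + m)*12 - 232)² = ((-2 + 2)*12 - 232)² = (0*12 - 232)² = (0 - 232)² = (-232)² = 53824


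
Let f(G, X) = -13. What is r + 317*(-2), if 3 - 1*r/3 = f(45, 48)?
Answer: -586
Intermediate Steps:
r = 48 (r = 9 - 3*(-13) = 9 + 39 = 48)
r + 317*(-2) = 48 + 317*(-2) = 48 - 634 = -586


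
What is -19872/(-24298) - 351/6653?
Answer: 61839909/80827297 ≈ 0.76509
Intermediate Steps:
-19872/(-24298) - 351/6653 = -19872*(-1/24298) - 351*1/6653 = 9936/12149 - 351/6653 = 61839909/80827297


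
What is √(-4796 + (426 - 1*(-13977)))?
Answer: √9607 ≈ 98.015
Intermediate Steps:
√(-4796 + (426 - 1*(-13977))) = √(-4796 + (426 + 13977)) = √(-4796 + 14403) = √9607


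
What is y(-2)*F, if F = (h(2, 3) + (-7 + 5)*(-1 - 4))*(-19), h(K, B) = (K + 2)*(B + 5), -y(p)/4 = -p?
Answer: 6384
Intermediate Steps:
y(p) = 4*p (y(p) = -(-4)*p = 4*p)
h(K, B) = (2 + K)*(5 + B)
F = -798 (F = ((10 + 2*3 + 5*2 + 3*2) + (-7 + 5)*(-1 - 4))*(-19) = ((10 + 6 + 10 + 6) - 2*(-5))*(-19) = (32 + 10)*(-19) = 42*(-19) = -798)
y(-2)*F = (4*(-2))*(-798) = -8*(-798) = 6384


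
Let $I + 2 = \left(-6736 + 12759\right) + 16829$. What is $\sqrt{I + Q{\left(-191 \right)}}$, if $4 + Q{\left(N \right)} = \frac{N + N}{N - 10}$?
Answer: $\frac{2 \sqrt{230769507}}{201} \approx 151.16$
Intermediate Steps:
$Q{\left(N \right)} = -4 + \frac{2 N}{-10 + N}$ ($Q{\left(N \right)} = -4 + \frac{N + N}{N - 10} = -4 + \frac{2 N}{-10 + N}$)
$I = 22850$ ($I = -2 + \left(\left(-6736 + 12759\right) + 16829\right) = -2 + \left(6023 + 16829\right) = -2 + 22852 = 22850$)
$\sqrt{I + Q{\left(-191 \right)}} = \sqrt{22850 + \frac{2 \left(20 - -191\right)}{-10 - 191}} = \sqrt{22850 + \frac{2 \left(20 + 191\right)}{-201}} = \sqrt{22850 + 2 \left(- \frac{1}{201}\right) 211} = \sqrt{22850 - \frac{422}{201}} = \sqrt{\frac{4592428}{201}} = \frac{2 \sqrt{230769507}}{201}$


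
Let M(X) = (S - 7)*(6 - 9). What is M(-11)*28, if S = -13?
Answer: 1680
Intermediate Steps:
M(X) = 60 (M(X) = (-13 - 7)*(6 - 9) = -20*(-3) = 60)
M(-11)*28 = 60*28 = 1680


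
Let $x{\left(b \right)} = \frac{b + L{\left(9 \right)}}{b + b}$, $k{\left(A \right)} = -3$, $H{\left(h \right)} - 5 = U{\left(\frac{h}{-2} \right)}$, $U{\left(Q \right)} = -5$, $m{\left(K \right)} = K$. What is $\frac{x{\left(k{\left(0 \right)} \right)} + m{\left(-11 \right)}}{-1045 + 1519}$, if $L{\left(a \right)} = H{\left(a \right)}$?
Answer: $- \frac{7}{316} \approx -0.022152$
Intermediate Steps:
$H{\left(h \right)} = 0$ ($H{\left(h \right)} = 5 - 5 = 0$)
$L{\left(a \right)} = 0$
$x{\left(b \right)} = \frac{1}{2}$ ($x{\left(b \right)} = \frac{b + 0}{b + b} = \frac{b}{2 b} = b \frac{1}{2 b} = \frac{1}{2}$)
$\frac{x{\left(k{\left(0 \right)} \right)} + m{\left(-11 \right)}}{-1045 + 1519} = \frac{\frac{1}{2} - 11}{-1045 + 1519} = - \frac{21}{2 \cdot 474} = \left(- \frac{21}{2}\right) \frac{1}{474} = - \frac{7}{316}$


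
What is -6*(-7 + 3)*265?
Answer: 6360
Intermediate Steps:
-6*(-7 + 3)*265 = -6*(-4)*265 = 24*265 = 6360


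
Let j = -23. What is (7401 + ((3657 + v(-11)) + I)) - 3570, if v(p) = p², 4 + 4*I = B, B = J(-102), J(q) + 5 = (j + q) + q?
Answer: 7550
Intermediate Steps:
J(q) = -28 + 2*q (J(q) = -5 + ((-23 + q) + q) = -5 + (-23 + 2*q) = -28 + 2*q)
B = -232 (B = -28 + 2*(-102) = -28 - 204 = -232)
I = -59 (I = -1 + (¼)*(-232) = -1 - 58 = -59)
(7401 + ((3657 + v(-11)) + I)) - 3570 = (7401 + ((3657 + (-11)²) - 59)) - 3570 = (7401 + ((3657 + 121) - 59)) - 3570 = (7401 + (3778 - 59)) - 3570 = (7401 + 3719) - 3570 = 11120 - 3570 = 7550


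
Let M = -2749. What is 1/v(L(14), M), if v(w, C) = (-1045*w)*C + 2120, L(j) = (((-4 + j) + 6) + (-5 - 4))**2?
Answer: 1/140764665 ≈ 7.1041e-9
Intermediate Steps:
L(j) = (-7 + j)**2 (L(j) = ((2 + j) - 9)**2 = (-7 + j)**2)
v(w, C) = 2120 - 1045*C*w (v(w, C) = -1045*C*w + 2120 = 2120 - 1045*C*w)
1/v(L(14), M) = 1/(2120 - 1045*(-2749)*(-7 + 14)**2) = 1/(2120 - 1045*(-2749)*7**2) = 1/(2120 - 1045*(-2749)*49) = 1/(2120 + 140762545) = 1/140764665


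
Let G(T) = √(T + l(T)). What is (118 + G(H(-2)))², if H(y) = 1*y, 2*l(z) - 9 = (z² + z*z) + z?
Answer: (236 + √22)²/4 ≈ 14483.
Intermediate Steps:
l(z) = 9/2 + z² + z/2 (l(z) = 9/2 + ((z² + z*z) + z)/2 = 9/2 + ((z² + z²) + z)/2 = 9/2 + (2*z² + z)/2 = 9/2 + (z + 2*z²)/2 = 9/2 + (z² + z/2) = 9/2 + z² + z/2)
H(y) = y
G(T) = √(9/2 + T² + 3*T/2) (G(T) = √(T + (9/2 + T² + T/2)) = √(9/2 + T² + 3*T/2))
(118 + G(H(-2)))² = (118 + √(18 + 4*(-2)² + 6*(-2))/2)² = (118 + √(18 + 4*4 - 12)/2)² = (118 + √(18 + 16 - 12)/2)² = (118 + √22/2)²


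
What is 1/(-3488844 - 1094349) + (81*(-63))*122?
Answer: -2853340133239/4583193 ≈ -6.2257e+5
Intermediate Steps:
1/(-3488844 - 1094349) + (81*(-63))*122 = 1/(-4583193) - 5103*122 = -1/4583193 - 622566 = -2853340133239/4583193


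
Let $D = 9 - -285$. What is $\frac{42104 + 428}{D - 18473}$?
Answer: $- \frac{124}{53} \approx -2.3396$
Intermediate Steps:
$D = 294$ ($D = 9 + 285 = 294$)
$\frac{42104 + 428}{D - 18473} = \frac{42104 + 428}{294 - 18473} = \frac{42532}{-18179} = 42532 \left(- \frac{1}{18179}\right) = - \frac{124}{53}$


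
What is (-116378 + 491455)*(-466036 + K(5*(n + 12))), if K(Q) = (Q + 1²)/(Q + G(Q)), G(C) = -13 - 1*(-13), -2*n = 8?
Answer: -6991960012723/40 ≈ -1.7480e+11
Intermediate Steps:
n = -4 (n = -½*8 = -4)
G(C) = 0 (G(C) = -13 + 13 = 0)
K(Q) = (1 + Q)/Q (K(Q) = (Q + 1²)/(Q + 0) = (Q + 1)/Q = (1 + Q)/Q)
(-116378 + 491455)*(-466036 + K(5*(n + 12))) = (-116378 + 491455)*(-466036 + (1 + 5*(-4 + 12))/((5*(-4 + 12)))) = 375077*(-466036 + (1 + 5*8)/((5*8))) = 375077*(-466036 + (1 + 40)/40) = 375077*(-466036 + (1/40)*41) = 375077*(-466036 + 41/40) = 375077*(-18641399/40) = -6991960012723/40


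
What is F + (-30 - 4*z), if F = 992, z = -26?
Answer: 1066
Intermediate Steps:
F + (-30 - 4*z) = 992 + (-30 - 4*(-26)) = 992 + (-30 + 104) = 992 + 74 = 1066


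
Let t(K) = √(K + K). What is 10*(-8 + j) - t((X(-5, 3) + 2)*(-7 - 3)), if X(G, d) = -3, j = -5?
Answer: -130 - 2*√5 ≈ -134.47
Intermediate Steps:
t(K) = √2*√K (t(K) = √(2*K) = √2*√K)
10*(-8 + j) - t((X(-5, 3) + 2)*(-7 - 3)) = 10*(-8 - 5) - √2*√((-3 + 2)*(-7 - 3)) = 10*(-13) - √2*√(-1*(-10)) = -130 - √2*√10 = -130 - 2*√5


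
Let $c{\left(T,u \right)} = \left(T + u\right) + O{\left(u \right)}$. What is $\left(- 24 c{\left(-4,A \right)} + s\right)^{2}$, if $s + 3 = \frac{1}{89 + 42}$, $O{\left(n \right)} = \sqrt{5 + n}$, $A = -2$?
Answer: $\frac{370868992}{17161} - \frac{886656 \sqrt{3}}{131} \approx 9888.0$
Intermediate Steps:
$c{\left(T,u \right)} = T + u + \sqrt{5 + u}$ ($c{\left(T,u \right)} = \left(T + u\right) + \sqrt{5 + u} = T + u + \sqrt{5 + u}$)
$s = - \frac{392}{131}$ ($s = -3 + \frac{1}{89 + 42} = -3 + \frac{1}{131} = - \frac{392}{131} \approx -2.9924$)
$\left(- 24 c{\left(-4,A \right)} + s\right)^{2} = \left(- 24 \left(-4 - 2 + \sqrt{5 - 2}\right) - \frac{392}{131}\right)^{2} = \left(- 24 \left(-4 - 2 + \sqrt{3}\right) - \frac{392}{131}\right)^{2} = \left(- 24 \left(-6 + \sqrt{3}\right) - \frac{392}{131}\right)^{2} = \left(\left(144 - 24 \sqrt{3}\right) - \frac{392}{131}\right)^{2} = \left(\frac{18472}{131} - 24 \sqrt{3}\right)^{2}$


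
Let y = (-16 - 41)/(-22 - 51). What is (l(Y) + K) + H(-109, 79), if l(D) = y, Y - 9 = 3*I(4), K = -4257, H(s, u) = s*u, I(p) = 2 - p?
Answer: -939307/73 ≈ -12867.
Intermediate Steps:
y = 57/73 (y = -57/(-73) = -57*(-1/73) = 57/73 ≈ 0.78082)
Y = 3 (Y = 9 + 3*(2 - 1*4) = 9 + 3*(2 - 4) = 9 + 3*(-2) = 9 - 6 = 3)
l(D) = 57/73
(l(Y) + K) + H(-109, 79) = (57/73 - 4257) - 109*79 = -310704/73 - 8611 = -939307/73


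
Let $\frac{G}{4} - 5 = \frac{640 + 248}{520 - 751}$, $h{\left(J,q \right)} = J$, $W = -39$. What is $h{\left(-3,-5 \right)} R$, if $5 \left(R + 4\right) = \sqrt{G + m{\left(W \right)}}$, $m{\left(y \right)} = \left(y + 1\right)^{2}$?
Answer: $12 - \frac{6 \sqrt{2147222}}{385} \approx -10.836$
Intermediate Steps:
$m{\left(y \right)} = \left(1 + y\right)^{2}$
$G = \frac{356}{77}$ ($G = 20 + 4 \frac{640 + 248}{520 - 751} = 20 + 4 \frac{888}{-231} = 20 + 4 \cdot 888 \left(- \frac{1}{231}\right) = 20 + 4 \left(- \frac{296}{77}\right) = 20 - \frac{1184}{77} = \frac{356}{77} \approx 4.6234$)
$R = -4 + \frac{2 \sqrt{2147222}}{385}$ ($R = -4 + \frac{\sqrt{\frac{356}{77} + \left(1 - 39\right)^{2}}}{5} = -4 + \frac{\sqrt{\frac{356}{77} + \left(-38\right)^{2}}}{5} = -4 + \frac{\sqrt{\frac{356}{77} + 1444}}{5} = -4 + \frac{\sqrt{\frac{111544}{77}}}{5} = -4 + \frac{\frac{2}{77} \sqrt{2147222}}{5} = -4 + \frac{2 \sqrt{2147222}}{385} \approx 3.6122$)
$h{\left(-3,-5 \right)} R = - 3 \left(-4 + \frac{2 \sqrt{2147222}}{385}\right) = 12 - \frac{6 \sqrt{2147222}}{385}$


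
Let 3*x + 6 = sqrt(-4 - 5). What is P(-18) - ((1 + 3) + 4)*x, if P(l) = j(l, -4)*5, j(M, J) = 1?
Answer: 21 - 8*I ≈ 21.0 - 8.0*I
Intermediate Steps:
x = -2 + I (x = -2 + sqrt(-4 - 5)/3 = -2 + sqrt(-9)/3 = -2 + (3*I)/3 = -2 + I ≈ -2.0 + 1.0*I)
P(l) = 5 (P(l) = 1*5 = 5)
P(-18) - ((1 + 3) + 4)*x = 5 - ((1 + 3) + 4)*(-2 + I) = 5 - (4 + 4)*(-2 + I) = 5 - 8*(-2 + I) = 5 - (-16 + 8*I) = 5 + (16 - 8*I) = 21 - 8*I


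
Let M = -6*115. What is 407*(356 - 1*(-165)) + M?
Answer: 211357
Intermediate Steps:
M = -690
407*(356 - 1*(-165)) + M = 407*(356 - 1*(-165)) - 690 = 407*(356 + 165) - 690 = 407*521 - 690 = 212047 - 690 = 211357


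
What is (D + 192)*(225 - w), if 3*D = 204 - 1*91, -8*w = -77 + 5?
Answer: 49608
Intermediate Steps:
w = 9 (w = -(-77 + 5)/8 = -⅛*(-72) = 9)
D = 113/3 (D = (204 - 1*91)/3 = (204 - 91)/3 = (⅓)*113 = 113/3 ≈ 37.667)
(D + 192)*(225 - w) = (113/3 + 192)*(225 - 1*9) = 689*(225 - 9)/3 = (689/3)*216 = 49608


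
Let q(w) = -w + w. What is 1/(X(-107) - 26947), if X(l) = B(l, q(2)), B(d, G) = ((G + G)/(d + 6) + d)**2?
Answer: -1/15498 ≈ -6.4524e-5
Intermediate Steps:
q(w) = 0
B(d, G) = (d + 2*G/(6 + d))**2 (B(d, G) = ((2*G)/(6 + d) + d)**2 = (2*G/(6 + d) + d)**2 = (d + 2*G/(6 + d))**2)
X(l) = (l**2 + 6*l)**2/(6 + l)**2 (X(l) = (l**2 + 2*0 + 6*l)**2/(6 + l)**2 = (l**2 + 0 + 6*l)**2/(6 + l)**2 = (l**2 + 6*l)**2/(6 + l)**2)
1/(X(-107) - 26947) = 1/((-107)**2 - 26947) = 1/(11449 - 26947) = 1/(-15498) = -1/15498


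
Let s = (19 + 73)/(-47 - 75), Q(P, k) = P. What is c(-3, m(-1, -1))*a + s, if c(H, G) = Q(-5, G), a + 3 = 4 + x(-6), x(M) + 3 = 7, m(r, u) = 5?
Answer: -1571/61 ≈ -25.754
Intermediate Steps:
x(M) = 4 (x(M) = -3 + 7 = 4)
a = 5 (a = -3 + (4 + 4) = -3 + 8 = 5)
c(H, G) = -5
s = -46/61 (s = 92/(-122) = 92*(-1/122) = -46/61 ≈ -0.75410)
c(-3, m(-1, -1))*a + s = -5*5 - 46/61 = -25 - 46/61 = -1571/61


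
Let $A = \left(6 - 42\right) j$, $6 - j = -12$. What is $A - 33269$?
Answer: $-33917$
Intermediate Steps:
$j = 18$ ($j = 6 - -12 = 6 + 12 = 18$)
$A = -648$ ($A = \left(6 - 42\right) 18 = \left(-36\right) 18 = -648$)
$A - 33269 = -648 - 33269 = -33917$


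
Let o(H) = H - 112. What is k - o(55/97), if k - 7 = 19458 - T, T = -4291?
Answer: 2315141/97 ≈ 23867.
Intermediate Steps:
o(H) = -112 + H
k = 23756 (k = 7 + (19458 - 1*(-4291)) = 7 + (19458 + 4291) = 7 + 23749 = 23756)
k - o(55/97) = 23756 - (-112 + 55/97) = 23756 - 1*(-10809/97) = 23756 + 10809/97 = 2315141/97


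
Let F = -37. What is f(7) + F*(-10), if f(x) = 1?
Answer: 371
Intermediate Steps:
f(7) + F*(-10) = 1 - 37*(-10) = 1 + 370 = 371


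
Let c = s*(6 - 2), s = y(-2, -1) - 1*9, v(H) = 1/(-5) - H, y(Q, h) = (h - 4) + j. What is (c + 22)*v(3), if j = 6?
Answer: 32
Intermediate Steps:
y(Q, h) = 2 + h (y(Q, h) = (h - 4) + 6 = (-4 + h) + 6 = 2 + h)
v(H) = -⅕ - H (v(H) = 1*(-⅕) - H = -⅕ - H)
s = -8 (s = (2 - 1) - 1*9 = 1 - 9 = -8)
c = -32 (c = -8*(6 - 2) = -8*4 = -32)
(c + 22)*v(3) = (-32 + 22)*(-⅕ - 1*3) = -10*(-⅕ - 3) = -10*(-16/5) = 32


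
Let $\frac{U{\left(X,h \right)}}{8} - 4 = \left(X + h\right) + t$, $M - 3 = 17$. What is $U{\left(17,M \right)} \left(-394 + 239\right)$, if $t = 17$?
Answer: $-71920$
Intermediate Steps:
$M = 20$ ($M = 3 + 17 = 20$)
$U{\left(X,h \right)} = 168 + 8 X + 8 h$ ($U{\left(X,h \right)} = 32 + 8 \left(\left(X + h\right) + 17\right) = 32 + 8 \left(17 + X + h\right) = 32 + \left(136 + 8 X + 8 h\right) = 168 + 8 X + 8 h$)
$U{\left(17,M \right)} \left(-394 + 239\right) = \left(168 + 8 \cdot 17 + 8 \cdot 20\right) \left(-394 + 239\right) = \left(168 + 136 + 160\right) \left(-155\right) = 464 \left(-155\right) = -71920$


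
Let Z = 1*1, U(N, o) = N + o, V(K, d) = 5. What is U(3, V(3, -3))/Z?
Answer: 8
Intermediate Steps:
Z = 1
U(3, V(3, -3))/Z = (3 + 5)/1 = 1*8 = 8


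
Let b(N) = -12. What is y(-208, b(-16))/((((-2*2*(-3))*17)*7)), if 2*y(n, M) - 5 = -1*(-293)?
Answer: 149/1428 ≈ 0.10434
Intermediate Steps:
y(n, M) = 149 (y(n, M) = 5/2 + (-1*(-293))/2 = 5/2 + (½)*293 = 5/2 + 293/2 = 149)
y(-208, b(-16))/((((-2*2*(-3))*17)*7)) = 149/((((-2*2*(-3))*17)*7)) = 149/(((-4*(-3)*17)*7)) = 149/(((12*17)*7)) = 149/((204*7)) = 149/1428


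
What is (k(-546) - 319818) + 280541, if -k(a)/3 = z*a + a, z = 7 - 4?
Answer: -32725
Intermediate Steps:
z = 3
k(a) = -12*a (k(a) = -3*(3*a + a) = -12*a)
(k(-546) - 319818) + 280541 = (-12*(-546) - 319818) + 280541 = (6552 - 319818) + 280541 = -313266 + 280541 = -32725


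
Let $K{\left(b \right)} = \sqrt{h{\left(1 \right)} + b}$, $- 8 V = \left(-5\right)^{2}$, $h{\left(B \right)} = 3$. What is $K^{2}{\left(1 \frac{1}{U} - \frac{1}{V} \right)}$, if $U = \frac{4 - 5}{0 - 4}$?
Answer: $\frac{183}{25} \approx 7.32$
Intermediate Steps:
$U = \frac{1}{4}$ ($U = - \frac{1}{-4} = \left(-1\right) \left(- \frac{1}{4}\right) = \frac{1}{4} \approx 0.25$)
$V = - \frac{25}{8}$ ($V = - \frac{\left(-5\right)^{2}}{8} = \left(- \frac{1}{8}\right) 25 = - \frac{25}{8} \approx -3.125$)
$K{\left(b \right)} = \sqrt{3 + b}$
$K^{2}{\left(1 \frac{1}{U} - \frac{1}{V} \right)} = \left(\sqrt{3 + \left(1 \frac{1}{\frac{1}{4}} - \frac{1}{- \frac{25}{8}}\right)}\right)^{2} = \left(\sqrt{3 + \left(1 \cdot 4 - - \frac{8}{25}\right)}\right)^{2} = \left(\sqrt{3 + \left(4 + \frac{8}{25}\right)}\right)^{2} = \left(\sqrt{3 + \frac{108}{25}}\right)^{2} = \left(\sqrt{\frac{183}{25}}\right)^{2} = \left(\frac{\sqrt{183}}{5}\right)^{2} = \frac{183}{25}$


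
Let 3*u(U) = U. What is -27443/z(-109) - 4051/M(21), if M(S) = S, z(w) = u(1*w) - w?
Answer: -2612027/4578 ≈ -570.56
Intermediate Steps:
u(U) = U/3
z(w) = -2*w/3 (z(w) = (1*w)/3 - w = w/3 - w = -2*w/3)
-27443/z(-109) - 4051/M(21) = -27443/((-2/3*(-109))) - 4051/21 = -27443/218/3 - 4051*1/21 = -27443*3/218 - 4051/21 = -82329/218 - 4051/21 = -2612027/4578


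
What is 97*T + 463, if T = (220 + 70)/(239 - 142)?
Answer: 753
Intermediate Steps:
T = 290/97 ≈ 2.9897
97*T + 463 = 97*(290/97) + 463 = 290 + 463 = 753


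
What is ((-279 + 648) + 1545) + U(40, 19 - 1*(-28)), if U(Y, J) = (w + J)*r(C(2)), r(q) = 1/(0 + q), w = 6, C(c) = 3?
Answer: 5795/3 ≈ 1931.7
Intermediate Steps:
r(q) = 1/q
U(Y, J) = 2 + J/3 (U(Y, J) = (6 + J)/3 = (6 + J)*(⅓) = 2 + J/3)
((-279 + 648) + 1545) + U(40, 19 - 1*(-28)) = ((-279 + 648) + 1545) + (2 + (19 - 1*(-28))/3) = (369 + 1545) + (2 + (19 + 28)/3) = 1914 + (2 + (⅓)*47) = 1914 + (2 + 47/3) = 1914 + 53/3 = 5795/3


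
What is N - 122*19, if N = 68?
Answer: -2250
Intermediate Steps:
N - 122*19 = 68 - 122*19 = 68 - 2318 = -2250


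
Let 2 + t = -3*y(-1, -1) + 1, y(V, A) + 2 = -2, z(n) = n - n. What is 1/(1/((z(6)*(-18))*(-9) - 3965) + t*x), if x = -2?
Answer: -3965/87231 ≈ -0.045454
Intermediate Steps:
z(n) = 0
y(V, A) = -4 (y(V, A) = -2 - 2 = -4)
t = 11 (t = -2 + (-3*(-4) + 1) = -2 + (12 + 1) = -2 + 13 = 11)
1/(1/((z(6)*(-18))*(-9) - 3965) + t*x) = 1/(1/((0*(-18))*(-9) - 3965) + 11*(-2)) = 1/(1/(0*(-9) - 3965) - 22) = 1/(1/(0 - 3965) - 22) = 1/(1/(-3965) - 22) = 1/(-1/3965 - 22) = 1/(-87231/3965) = -3965/87231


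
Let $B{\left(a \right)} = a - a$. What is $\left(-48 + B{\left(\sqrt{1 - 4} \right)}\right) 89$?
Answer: $-4272$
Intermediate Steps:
$B{\left(a \right)} = 0$
$\left(-48 + B{\left(\sqrt{1 - 4} \right)}\right) 89 = \left(-48 + 0\right) 89 = \left(-48\right) 89 = -4272$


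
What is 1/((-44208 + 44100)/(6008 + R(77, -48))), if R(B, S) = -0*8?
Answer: -1502/27 ≈ -55.630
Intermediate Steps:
R(B, S) = 0 (R(B, S) = -1*0 = 0)
1/((-44208 + 44100)/(6008 + R(77, -48))) = 1/((-44208 + 44100)/(6008 + 0)) = 1/(-108/6008) = 1/(-108*1/6008) = 1/(-27/1502) = -1502/27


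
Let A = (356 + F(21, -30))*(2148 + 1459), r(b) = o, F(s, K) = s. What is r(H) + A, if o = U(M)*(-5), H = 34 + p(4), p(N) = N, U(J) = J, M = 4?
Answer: 1359819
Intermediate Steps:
H = 38 (H = 34 + 4 = 38)
o = -20 (o = 4*(-5) = -20)
r(b) = -20
A = 1359839 (A = (356 + 21)*(2148 + 1459) = 377*3607 = 1359839)
r(H) + A = -20 + 1359839 = 1359819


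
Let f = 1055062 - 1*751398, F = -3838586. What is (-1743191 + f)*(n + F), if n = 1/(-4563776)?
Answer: 25218276966190751399/4563776 ≈ 5.5257e+12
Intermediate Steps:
f = 303664 (f = 1055062 - 751398 = 303664)
n = -1/4563776 ≈ -2.1912e-7
(-1743191 + f)*(n + F) = (-1743191 + 303664)*(-1/4563776 - 3838586) = -1439527*(-17518446660737/4563776) = 25218276966190751399/4563776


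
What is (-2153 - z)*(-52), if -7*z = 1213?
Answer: 720616/7 ≈ 1.0295e+5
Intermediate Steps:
z = -1213/7 (z = -⅐*1213 = -1213/7 ≈ -173.29)
(-2153 - z)*(-52) = (-2153 - 1*(-1213/7))*(-52) = (-2153 + 1213/7)*(-52) = -13858/7*(-52) = 720616/7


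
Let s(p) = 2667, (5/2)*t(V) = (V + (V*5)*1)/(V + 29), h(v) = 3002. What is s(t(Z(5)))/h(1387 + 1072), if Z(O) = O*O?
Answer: 2667/3002 ≈ 0.88841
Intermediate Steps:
Z(O) = O**2
t(V) = 12*V/(5*(29 + V)) (t(V) = 2*((V + (V*5)*1)/(V + 29))/5 = 2*((V + (5*V)*1)/(29 + V))/5 = 2*((V + 5*V)/(29 + V))/5 = 2*((6*V)/(29 + V))/5 = 2*(6*V/(29 + V))/5 = 12*V/(5*(29 + V)))
s(t(Z(5)))/h(1387 + 1072) = 2667/3002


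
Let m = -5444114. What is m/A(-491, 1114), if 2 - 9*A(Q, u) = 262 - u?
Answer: -24498513/427 ≈ -57374.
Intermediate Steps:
A(Q, u) = -260/9 + u/9 (A(Q, u) = 2/9 - (262 - u)/9 = 2/9 + (-262/9 + u/9) = -260/9 + u/9)
m/A(-491, 1114) = -5444114/(-260/9 + (1/9)*1114) = -5444114/(-260/9 + 1114/9) = -5444114/854/9 = -5444114*9/854 = -24498513/427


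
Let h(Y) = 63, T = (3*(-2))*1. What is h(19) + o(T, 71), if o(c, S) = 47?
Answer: 110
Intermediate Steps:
T = -6 (T = -6*1 = -6)
h(19) + o(T, 71) = 63 + 47 = 110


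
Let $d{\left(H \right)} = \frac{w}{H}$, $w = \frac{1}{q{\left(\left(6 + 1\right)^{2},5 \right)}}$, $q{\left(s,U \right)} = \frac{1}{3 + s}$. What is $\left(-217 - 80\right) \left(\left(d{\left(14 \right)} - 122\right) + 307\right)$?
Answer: $- \frac{392337}{7} \approx -56048.0$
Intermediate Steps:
$w = 52$ ($w = \frac{1}{\frac{1}{3 + \left(6 + 1\right)^{2}}} = \frac{1}{\frac{1}{3 + 7^{2}}} = \frac{1}{\frac{1}{3 + 49}} = \frac{1}{\frac{1}{52}} = 52$)
$d{\left(H \right)} = \frac{52}{H}$
$\left(-217 - 80\right) \left(\left(d{\left(14 \right)} - 122\right) + 307\right) = \left(-217 - 80\right) \left(\left(\frac{52}{14} - 122\right) + 307\right) = \left(-217 - 80\right) \left(\left(52 \cdot \frac{1}{14} - 122\right) + 307\right) = - 297 \left(\left(\frac{26}{7} - 122\right) + 307\right) = - 297 \left(- \frac{828}{7} + 307\right) = \left(-297\right) \frac{1321}{7} = - \frac{392337}{7}$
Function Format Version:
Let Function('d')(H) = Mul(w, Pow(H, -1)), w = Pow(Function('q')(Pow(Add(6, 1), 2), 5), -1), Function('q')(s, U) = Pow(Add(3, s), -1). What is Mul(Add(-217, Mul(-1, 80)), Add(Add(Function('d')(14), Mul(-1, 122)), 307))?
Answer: Rational(-392337, 7) ≈ -56048.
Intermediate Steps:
w = 52 (w = Pow(Pow(Add(3, Pow(Add(6, 1), 2)), -1), -1) = Pow(Pow(Add(3, Pow(7, 2)), -1), -1) = Pow(Pow(Add(3, 49), -1), -1) = Pow(Pow(52, -1), -1) = Pow(Rational(1, 52), -1) = 52)
Function('d')(H) = Mul(52, Pow(H, -1))
Mul(Add(-217, Mul(-1, 80)), Add(Add(Function('d')(14), Mul(-1, 122)), 307)) = Mul(Add(-217, Mul(-1, 80)), Add(Add(Mul(52, Pow(14, -1)), Mul(-1, 122)), 307)) = Mul(Add(-217, -80), Add(Add(Mul(52, Rational(1, 14)), -122), 307)) = Mul(-297, Add(Add(Rational(26, 7), -122), 307)) = Mul(-297, Add(Rational(-828, 7), 307)) = Mul(-297, Rational(1321, 7)) = Rational(-392337, 7)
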